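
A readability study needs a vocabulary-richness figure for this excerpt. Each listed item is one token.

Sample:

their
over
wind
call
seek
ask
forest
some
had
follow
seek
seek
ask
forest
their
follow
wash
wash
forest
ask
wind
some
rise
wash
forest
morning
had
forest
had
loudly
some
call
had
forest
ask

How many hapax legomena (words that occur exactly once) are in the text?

4

Frequencies: forest:6, ask:4, had:4, seek:3, some:3, wash:3, their:2, wind:2, call:2, follow:2, over:1, rise:1, morning:1, loudly:1
Hapax (freq=1): loudly, morning, over, rise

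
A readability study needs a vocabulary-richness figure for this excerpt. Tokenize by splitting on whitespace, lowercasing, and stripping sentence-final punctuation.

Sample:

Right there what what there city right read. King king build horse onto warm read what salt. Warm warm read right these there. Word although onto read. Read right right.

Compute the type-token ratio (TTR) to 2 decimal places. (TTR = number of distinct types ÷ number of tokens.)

N = 30 tokens, V = 14 types.
TTR = V / N = 14 / 30 = 0.47

0.47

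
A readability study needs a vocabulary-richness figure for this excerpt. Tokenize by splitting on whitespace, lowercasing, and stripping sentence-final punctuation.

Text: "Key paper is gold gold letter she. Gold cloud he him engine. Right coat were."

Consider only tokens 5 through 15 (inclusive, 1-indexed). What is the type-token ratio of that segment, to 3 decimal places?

Segment tokens 5–15: gold, letter, she, gold, cloud, he, him, engine, right, coat, were
Segment N = 11, segment V = 10.
TTR = 10 / 11 = 0.909

0.909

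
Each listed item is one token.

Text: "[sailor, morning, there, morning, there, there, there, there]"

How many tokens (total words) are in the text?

8

Tokens: sailor, morning, there, morning, there, there, there, there
N = 8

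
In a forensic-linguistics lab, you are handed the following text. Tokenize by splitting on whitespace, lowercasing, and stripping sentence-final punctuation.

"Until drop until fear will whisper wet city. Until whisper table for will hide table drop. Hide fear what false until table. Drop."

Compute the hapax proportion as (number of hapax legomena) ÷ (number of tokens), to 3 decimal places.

0.217

Frequencies: until:4, drop:3, table:3, fear:2, will:2, whisper:2, hide:2, wet:1, city:1, for:1, what:1, false:1
Hapax count = 5; token count = 23.
Ratio = 5 / 23 = 0.217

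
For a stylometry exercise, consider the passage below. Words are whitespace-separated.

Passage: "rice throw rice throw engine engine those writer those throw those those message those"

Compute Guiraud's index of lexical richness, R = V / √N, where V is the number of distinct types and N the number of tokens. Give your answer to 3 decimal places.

1.604

N = 14, V = 6.
√N = 3.741657
R = 6 / 3.741657 = 1.604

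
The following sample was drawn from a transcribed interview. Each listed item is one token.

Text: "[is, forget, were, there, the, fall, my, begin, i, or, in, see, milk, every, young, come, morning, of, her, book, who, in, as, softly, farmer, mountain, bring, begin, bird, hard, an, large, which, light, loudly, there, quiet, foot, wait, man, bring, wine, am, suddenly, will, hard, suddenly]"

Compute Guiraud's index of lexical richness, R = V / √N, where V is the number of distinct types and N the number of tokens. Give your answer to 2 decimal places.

N = 47, V = 41.
√N = 6.855655
R = 41 / 6.855655 = 5.98

5.98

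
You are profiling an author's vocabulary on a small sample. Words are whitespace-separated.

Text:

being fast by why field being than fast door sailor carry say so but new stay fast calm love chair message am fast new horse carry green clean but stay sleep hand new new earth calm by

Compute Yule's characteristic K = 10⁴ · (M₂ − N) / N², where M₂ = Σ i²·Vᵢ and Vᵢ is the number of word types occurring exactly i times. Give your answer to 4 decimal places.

262.9657

Frequencies: fast:4, new:4, being:2, by:2, carry:2, but:2, stay:2, calm:2, why:1, field:1, than:1, door:1, sailor:1, say:1, so:1, love:1, chair:1, message:1, am:1, horse:1, … (5 more, each freq 1)
N = 37. Frequency spectrum: V_1=17, V_2=6, V_4=2
M₂ = 1²·17 + 2²·6 + 4²·2 = 73
K = 10000 × (73 − 37) / 37² = 262.9657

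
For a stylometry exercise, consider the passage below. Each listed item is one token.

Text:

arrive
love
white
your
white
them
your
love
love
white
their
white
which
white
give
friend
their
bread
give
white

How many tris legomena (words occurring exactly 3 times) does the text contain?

Frequencies: white:6, love:3, your:2, their:2, give:2, arrive:1, them:1, which:1, friend:1, bread:1
Words with frequency 3: love

1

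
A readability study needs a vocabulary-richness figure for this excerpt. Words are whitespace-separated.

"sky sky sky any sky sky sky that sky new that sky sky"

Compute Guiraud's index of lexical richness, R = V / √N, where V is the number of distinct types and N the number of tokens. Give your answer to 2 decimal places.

N = 13, V = 4.
√N = 3.605551
R = 4 / 3.605551 = 1.11

1.11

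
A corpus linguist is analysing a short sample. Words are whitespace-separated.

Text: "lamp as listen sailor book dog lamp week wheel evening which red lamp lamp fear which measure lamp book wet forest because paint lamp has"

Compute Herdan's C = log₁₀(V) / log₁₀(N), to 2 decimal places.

N = 25, V = 18.
log₁₀(V) = 1.255273, log₁₀(N) = 1.397940
C = 1.255273 / 1.397940 = 0.90

0.90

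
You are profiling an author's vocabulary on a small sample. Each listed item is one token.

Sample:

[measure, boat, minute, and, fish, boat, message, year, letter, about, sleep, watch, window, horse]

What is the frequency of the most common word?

Frequencies: boat:2, measure:1, minute:1, and:1, fish:1, message:1, year:1, letter:1, about:1, sleep:1, watch:1, window:1, horse:1
Most common: 'boat' with frequency 2.

2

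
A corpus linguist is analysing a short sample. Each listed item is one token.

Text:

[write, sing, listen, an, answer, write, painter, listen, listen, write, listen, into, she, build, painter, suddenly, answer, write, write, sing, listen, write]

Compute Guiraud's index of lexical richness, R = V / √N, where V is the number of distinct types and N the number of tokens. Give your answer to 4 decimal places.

N = 22, V = 10.
√N = 4.690416
R = 10 / 4.690416 = 2.1320

2.1320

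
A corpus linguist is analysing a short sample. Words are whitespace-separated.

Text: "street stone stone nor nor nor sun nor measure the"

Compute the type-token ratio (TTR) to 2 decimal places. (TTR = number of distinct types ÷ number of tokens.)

0.60

N = 10 tokens, V = 6 types.
TTR = V / N = 6 / 10 = 0.60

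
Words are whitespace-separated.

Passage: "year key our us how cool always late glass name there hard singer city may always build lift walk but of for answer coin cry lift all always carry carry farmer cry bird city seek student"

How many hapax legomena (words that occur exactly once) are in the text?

Frequencies: always:3, city:2, lift:2, cry:2, carry:2, year:1, key:1, our:1, us:1, how:1, cool:1, late:1, glass:1, name:1, there:1, hard:1, singer:1, may:1, build:1, walk:1, … (10 more, each freq 1)
Hapax (freq=1): all, answer, bird, build, but, coin, cool, farmer, for, glass, hard, how, key, late, may, name, of, our, seek, singer, student, there, us, walk, year

25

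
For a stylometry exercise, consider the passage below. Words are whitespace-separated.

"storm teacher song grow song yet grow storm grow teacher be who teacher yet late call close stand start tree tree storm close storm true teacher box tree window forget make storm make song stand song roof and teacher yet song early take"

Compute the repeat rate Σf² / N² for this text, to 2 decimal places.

Frequencies: storm:5, teacher:5, song:5, grow:3, yet:3, tree:3, close:2, stand:2, make:2, be:1, who:1, late:1, call:1, start:1, true:1, box:1, window:1, forget:1, roof:1, and:1, … (2 more, each freq 1)
Σf² = 127; N² = 1849
Repeat rate = 127 / 1849 = 0.07

0.07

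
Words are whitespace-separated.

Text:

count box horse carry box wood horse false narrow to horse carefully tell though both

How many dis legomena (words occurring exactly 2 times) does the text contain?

Frequencies: horse:3, box:2, count:1, carry:1, wood:1, false:1, narrow:1, to:1, carefully:1, tell:1, though:1, both:1
Words with frequency 2: box

1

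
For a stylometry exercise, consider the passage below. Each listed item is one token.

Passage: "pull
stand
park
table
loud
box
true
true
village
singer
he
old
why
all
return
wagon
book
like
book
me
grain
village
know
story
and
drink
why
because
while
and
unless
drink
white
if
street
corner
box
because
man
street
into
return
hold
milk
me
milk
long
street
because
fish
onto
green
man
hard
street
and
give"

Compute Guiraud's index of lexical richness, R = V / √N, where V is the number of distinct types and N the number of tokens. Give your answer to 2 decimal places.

N = 57, V = 40.
√N = 7.549834
R = 40 / 7.549834 = 5.30

5.30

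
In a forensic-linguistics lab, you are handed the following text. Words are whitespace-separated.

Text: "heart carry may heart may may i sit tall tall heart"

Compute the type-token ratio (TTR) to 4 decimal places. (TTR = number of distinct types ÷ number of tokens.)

N = 11 tokens, V = 6 types.
TTR = V / N = 6 / 11 = 0.5455

0.5455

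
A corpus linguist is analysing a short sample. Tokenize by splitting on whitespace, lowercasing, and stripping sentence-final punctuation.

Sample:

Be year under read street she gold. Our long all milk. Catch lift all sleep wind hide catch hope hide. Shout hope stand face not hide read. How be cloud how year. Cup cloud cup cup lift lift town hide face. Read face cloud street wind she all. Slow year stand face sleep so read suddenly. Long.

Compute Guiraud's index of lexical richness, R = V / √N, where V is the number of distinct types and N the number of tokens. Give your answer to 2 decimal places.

N = 57, V = 28.
√N = 7.549834
R = 28 / 7.549834 = 3.71

3.71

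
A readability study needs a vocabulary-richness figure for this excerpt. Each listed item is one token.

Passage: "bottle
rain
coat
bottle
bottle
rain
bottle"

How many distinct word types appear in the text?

Distinct types: {bottle, coat, rain}
V = 3

3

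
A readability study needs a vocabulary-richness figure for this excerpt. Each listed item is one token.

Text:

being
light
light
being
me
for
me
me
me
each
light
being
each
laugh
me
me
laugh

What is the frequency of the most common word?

Frequencies: me:6, being:3, light:3, each:2, laugh:2, for:1
Most common: 'me' with frequency 6.

6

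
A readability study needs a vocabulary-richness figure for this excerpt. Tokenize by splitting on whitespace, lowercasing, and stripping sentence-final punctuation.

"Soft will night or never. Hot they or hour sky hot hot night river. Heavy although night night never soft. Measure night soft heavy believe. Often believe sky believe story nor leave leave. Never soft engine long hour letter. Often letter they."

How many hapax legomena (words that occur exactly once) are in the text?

8

Frequencies: night:5, soft:4, never:3, hot:3, believe:3, or:2, they:2, hour:2, sky:2, heavy:2, often:2, leave:2, letter:2, will:1, river:1, although:1, measure:1, story:1, nor:1, engine:1, … (1 more, each freq 1)
Hapax (freq=1): although, engine, long, measure, nor, river, story, will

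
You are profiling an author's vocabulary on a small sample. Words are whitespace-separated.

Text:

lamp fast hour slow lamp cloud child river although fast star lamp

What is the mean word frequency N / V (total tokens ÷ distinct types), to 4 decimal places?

N = 12 tokens, V = 9 types.
Mean frequency = N / V = 12 / 9 = 1.3333

1.3333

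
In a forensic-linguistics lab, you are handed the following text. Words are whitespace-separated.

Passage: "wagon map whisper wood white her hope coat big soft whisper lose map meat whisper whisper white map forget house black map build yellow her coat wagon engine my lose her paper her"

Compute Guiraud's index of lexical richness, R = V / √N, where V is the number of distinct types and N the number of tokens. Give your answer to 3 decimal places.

N = 33, V = 20.
√N = 5.744563
R = 20 / 5.744563 = 3.482

3.482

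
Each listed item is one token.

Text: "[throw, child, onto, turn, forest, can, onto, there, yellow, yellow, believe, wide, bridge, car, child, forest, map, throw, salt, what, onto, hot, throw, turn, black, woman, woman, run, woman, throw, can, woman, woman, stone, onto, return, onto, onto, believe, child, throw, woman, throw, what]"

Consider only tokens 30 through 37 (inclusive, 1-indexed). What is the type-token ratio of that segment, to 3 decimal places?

Segment tokens 30–37: throw, can, woman, woman, stone, onto, return, onto
Segment N = 8, segment V = 6.
TTR = 6 / 8 = 0.750

0.750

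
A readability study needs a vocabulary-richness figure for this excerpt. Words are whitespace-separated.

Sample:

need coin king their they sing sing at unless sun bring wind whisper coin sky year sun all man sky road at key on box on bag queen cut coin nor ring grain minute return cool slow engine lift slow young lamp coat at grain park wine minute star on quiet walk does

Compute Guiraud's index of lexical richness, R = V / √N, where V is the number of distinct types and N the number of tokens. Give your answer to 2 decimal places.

N = 53, V = 41.
√N = 7.280110
R = 41 / 7.280110 = 5.63

5.63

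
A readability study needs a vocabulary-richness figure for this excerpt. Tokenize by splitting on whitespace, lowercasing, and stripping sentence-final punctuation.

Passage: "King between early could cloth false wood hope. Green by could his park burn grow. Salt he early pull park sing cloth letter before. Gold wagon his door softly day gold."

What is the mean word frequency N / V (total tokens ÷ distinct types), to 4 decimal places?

1.2400

N = 31 tokens, V = 25 types.
Mean frequency = N / V = 31 / 25 = 1.2400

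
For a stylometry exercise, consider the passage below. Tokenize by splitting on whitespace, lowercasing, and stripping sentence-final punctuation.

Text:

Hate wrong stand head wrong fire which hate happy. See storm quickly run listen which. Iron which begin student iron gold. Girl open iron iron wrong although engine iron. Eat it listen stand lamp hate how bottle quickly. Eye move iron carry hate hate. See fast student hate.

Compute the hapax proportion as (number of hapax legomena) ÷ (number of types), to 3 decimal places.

Frequencies: hate:6, iron:6, wrong:3, which:3, stand:2, see:2, quickly:2, listen:2, student:2, head:1, fire:1, happy:1, storm:1, run:1, begin:1, gold:1, girl:1, open:1, although:1, engine:1, … (9 more, each freq 1)
Hapax count = 20; type count = 29.
Ratio = 20 / 29 = 0.690

0.690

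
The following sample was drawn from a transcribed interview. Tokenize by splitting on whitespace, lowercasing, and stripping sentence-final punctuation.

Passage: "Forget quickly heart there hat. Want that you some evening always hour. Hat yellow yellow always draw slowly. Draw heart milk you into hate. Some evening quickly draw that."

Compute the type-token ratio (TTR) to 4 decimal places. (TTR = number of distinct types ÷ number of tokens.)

0.6207

N = 29 tokens, V = 18 types.
TTR = V / N = 18 / 29 = 0.6207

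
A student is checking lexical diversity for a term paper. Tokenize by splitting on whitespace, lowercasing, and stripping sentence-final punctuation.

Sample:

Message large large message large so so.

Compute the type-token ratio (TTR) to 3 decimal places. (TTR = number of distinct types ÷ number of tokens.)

N = 7 tokens, V = 3 types.
TTR = V / N = 3 / 7 = 0.429

0.429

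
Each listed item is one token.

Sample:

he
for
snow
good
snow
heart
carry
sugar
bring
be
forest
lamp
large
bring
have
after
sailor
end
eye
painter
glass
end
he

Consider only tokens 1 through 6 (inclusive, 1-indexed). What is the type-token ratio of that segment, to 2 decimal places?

Segment tokens 1–6: he, for, snow, good, snow, heart
Segment N = 6, segment V = 5.
TTR = 5 / 6 = 0.83

0.83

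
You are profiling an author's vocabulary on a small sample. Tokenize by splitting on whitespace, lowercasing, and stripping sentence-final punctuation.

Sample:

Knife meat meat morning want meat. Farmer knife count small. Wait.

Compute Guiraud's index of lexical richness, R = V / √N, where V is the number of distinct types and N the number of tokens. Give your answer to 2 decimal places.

2.41

N = 11, V = 8.
√N = 3.316625
R = 8 / 3.316625 = 2.41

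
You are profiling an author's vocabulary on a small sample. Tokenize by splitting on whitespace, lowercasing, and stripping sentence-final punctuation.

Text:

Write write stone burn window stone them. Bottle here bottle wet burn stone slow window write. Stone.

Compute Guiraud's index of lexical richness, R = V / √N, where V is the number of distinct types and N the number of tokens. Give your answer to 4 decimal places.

N = 17, V = 9.
√N = 4.123106
R = 9 / 4.123106 = 2.1828

2.1828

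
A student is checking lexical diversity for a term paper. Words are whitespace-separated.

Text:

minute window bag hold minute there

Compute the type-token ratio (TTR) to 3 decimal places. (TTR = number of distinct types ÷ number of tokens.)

N = 6 tokens, V = 5 types.
TTR = V / N = 5 / 6 = 0.833

0.833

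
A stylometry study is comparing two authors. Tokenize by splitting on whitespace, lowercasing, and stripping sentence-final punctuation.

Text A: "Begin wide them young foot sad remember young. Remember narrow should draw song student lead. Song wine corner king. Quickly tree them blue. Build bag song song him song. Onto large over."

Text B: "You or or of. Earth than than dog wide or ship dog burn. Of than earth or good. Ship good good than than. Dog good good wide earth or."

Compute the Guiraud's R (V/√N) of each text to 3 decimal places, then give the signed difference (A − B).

2.562

A: V=25, N=32, R=4.419
B: V=10, N=29, R=1.857
Difference = 4.419 − 1.857 = 2.562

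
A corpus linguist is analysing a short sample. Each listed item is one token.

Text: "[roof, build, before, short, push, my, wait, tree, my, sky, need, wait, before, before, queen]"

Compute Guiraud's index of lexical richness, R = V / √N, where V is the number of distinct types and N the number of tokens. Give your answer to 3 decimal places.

N = 15, V = 11.
√N = 3.872983
R = 11 / 3.872983 = 2.840

2.840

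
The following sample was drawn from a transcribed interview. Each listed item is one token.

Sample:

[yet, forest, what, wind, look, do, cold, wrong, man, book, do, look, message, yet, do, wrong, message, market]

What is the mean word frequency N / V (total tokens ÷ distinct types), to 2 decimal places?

N = 18 tokens, V = 12 types.
Mean frequency = N / V = 18 / 12 = 1.50

1.50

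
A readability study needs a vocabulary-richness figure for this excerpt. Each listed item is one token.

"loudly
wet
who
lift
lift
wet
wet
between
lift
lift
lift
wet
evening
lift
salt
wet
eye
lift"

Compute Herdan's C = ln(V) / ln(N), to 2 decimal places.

N = 18, V = 8.
ln(V) = 2.079442, ln(N) = 2.890372
C = 2.079442 / 2.890372 = 0.72

0.72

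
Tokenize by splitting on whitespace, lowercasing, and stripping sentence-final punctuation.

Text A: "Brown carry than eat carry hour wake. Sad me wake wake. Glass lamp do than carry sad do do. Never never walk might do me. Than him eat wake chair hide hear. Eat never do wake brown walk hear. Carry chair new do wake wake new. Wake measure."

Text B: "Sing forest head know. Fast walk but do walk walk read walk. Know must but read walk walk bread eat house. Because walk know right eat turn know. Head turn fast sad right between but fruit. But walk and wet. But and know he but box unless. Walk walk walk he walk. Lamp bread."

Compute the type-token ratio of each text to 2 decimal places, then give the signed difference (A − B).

TTR(A) = 20/48 = 0.42
TTR(B) = 25/54 = 0.46
Difference = 0.42 − 0.46 = -0.04

-0.04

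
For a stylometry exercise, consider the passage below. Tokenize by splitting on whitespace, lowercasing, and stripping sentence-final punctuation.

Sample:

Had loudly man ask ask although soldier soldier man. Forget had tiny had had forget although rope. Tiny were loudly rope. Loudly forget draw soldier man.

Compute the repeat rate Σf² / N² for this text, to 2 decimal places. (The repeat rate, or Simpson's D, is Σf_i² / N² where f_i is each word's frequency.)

0.10

Frequencies: had:4, loudly:3, man:3, soldier:3, forget:3, ask:2, although:2, tiny:2, rope:2, were:1, draw:1
Σf² = 70; N² = 676
Repeat rate = 70 / 676 = 0.10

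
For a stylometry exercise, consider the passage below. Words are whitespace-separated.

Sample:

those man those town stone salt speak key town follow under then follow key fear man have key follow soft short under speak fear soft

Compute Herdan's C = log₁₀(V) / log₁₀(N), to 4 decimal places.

N = 25, V = 14.
log₁₀(V) = 1.146128, log₁₀(N) = 1.397940
C = 1.146128 / 1.397940 = 0.8199

0.8199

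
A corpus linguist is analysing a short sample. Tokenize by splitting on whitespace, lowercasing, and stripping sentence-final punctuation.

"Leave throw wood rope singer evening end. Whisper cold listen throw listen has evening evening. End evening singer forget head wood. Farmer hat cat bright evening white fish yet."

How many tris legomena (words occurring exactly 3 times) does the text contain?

0

Frequencies: evening:5, throw:2, wood:2, singer:2, end:2, listen:2, leave:1, rope:1, whisper:1, cold:1, has:1, forget:1, head:1, farmer:1, hat:1, cat:1, bright:1, white:1, fish:1, yet:1
Words with frequency 3: (none)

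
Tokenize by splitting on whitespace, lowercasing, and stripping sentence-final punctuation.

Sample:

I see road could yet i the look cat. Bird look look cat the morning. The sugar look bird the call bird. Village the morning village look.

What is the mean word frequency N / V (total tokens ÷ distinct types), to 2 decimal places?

2.08

N = 27 tokens, V = 13 types.
Mean frequency = N / V = 27 / 13 = 2.08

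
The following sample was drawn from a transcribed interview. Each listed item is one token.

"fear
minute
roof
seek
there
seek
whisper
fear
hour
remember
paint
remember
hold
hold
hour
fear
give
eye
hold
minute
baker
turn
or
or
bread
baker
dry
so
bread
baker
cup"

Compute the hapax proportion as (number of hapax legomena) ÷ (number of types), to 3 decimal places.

0.526

Frequencies: fear:3, hold:3, baker:3, minute:2, seek:2, hour:2, remember:2, or:2, bread:2, roof:1, there:1, whisper:1, paint:1, give:1, eye:1, turn:1, dry:1, so:1, cup:1
Hapax count = 10; type count = 19.
Ratio = 10 / 19 = 0.526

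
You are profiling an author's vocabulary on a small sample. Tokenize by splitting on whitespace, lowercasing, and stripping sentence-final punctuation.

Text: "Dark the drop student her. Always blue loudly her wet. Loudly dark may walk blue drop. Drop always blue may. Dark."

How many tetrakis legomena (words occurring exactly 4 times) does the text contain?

0

Frequencies: dark:3, drop:3, blue:3, her:2, always:2, loudly:2, may:2, the:1, student:1, wet:1, walk:1
Words with frequency 4: (none)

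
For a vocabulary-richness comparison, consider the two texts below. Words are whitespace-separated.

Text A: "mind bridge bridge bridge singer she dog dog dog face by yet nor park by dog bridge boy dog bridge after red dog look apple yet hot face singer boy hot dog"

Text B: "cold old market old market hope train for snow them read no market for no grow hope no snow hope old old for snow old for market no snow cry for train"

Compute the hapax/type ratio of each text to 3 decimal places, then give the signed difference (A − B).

A: hapax=8, V=16, ratio=0.500
B: hapax=5, V=12, ratio=0.417
Difference = 0.500 − 0.417 = 0.083

0.083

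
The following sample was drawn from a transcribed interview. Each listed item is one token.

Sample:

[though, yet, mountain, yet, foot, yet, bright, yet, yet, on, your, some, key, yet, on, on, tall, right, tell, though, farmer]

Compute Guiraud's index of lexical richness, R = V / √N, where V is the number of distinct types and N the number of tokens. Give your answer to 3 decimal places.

N = 21, V = 13.
√N = 4.582576
R = 13 / 4.582576 = 2.837

2.837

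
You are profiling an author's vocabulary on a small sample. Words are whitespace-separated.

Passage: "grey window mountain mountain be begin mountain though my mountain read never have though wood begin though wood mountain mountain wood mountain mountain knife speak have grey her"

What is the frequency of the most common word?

8

Frequencies: mountain:8, though:3, wood:3, grey:2, begin:2, have:2, window:1, be:1, my:1, read:1, never:1, knife:1, speak:1, her:1
Most common: 'mountain' with frequency 8.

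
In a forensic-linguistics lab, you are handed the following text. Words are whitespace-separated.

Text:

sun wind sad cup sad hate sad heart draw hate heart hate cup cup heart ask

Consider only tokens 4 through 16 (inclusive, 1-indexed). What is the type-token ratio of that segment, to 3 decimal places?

Segment tokens 4–16: cup, sad, hate, sad, heart, draw, hate, heart, hate, cup, cup, heart, ask
Segment N = 13, segment V = 6.
TTR = 6 / 13 = 0.462

0.462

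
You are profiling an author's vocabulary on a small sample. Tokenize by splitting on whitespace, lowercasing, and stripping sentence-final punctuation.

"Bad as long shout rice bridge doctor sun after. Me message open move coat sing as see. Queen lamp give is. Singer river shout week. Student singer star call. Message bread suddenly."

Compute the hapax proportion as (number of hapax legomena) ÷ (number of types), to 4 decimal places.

0.8571

Frequencies: as:2, shout:2, message:2, singer:2, bad:1, long:1, rice:1, bridge:1, doctor:1, sun:1, after:1, me:1, open:1, move:1, coat:1, sing:1, see:1, queen:1, lamp:1, give:1, … (8 more, each freq 1)
Hapax count = 24; type count = 28.
Ratio = 24 / 28 = 0.8571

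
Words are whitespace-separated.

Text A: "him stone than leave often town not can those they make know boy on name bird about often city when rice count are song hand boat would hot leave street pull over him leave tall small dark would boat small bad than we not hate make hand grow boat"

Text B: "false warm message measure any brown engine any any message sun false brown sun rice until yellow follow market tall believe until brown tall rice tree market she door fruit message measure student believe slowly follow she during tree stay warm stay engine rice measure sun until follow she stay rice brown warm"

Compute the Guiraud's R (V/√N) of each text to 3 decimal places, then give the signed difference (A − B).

2.127

A: V=37, N=49, R=5.286
B: V=23, N=53, R=3.159
Difference = 5.286 − 3.159 = 2.127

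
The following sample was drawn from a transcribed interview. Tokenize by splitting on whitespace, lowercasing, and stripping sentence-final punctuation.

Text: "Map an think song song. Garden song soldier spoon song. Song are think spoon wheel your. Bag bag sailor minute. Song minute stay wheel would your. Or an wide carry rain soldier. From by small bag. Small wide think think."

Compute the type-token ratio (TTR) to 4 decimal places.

N = 40 tokens, V = 22 types.
TTR = V / N = 22 / 40 = 0.5500

0.5500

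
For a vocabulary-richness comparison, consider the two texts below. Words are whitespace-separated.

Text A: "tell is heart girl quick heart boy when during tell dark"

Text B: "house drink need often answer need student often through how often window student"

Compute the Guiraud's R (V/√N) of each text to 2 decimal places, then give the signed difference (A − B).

0.21

A: V=9, N=11, R=2.71
B: V=9, N=13, R=2.50
Difference = 2.71 − 2.50 = 0.21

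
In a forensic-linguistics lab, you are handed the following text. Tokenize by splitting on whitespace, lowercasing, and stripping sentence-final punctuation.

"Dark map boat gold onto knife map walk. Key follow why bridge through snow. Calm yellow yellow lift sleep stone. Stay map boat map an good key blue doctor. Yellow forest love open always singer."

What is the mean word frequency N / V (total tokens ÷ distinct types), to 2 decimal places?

1.25

N = 35 tokens, V = 28 types.
Mean frequency = N / V = 35 / 28 = 1.25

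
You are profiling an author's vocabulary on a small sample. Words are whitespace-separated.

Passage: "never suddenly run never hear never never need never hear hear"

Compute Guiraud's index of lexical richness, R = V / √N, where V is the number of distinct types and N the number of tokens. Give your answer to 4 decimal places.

N = 11, V = 5.
√N = 3.316625
R = 5 / 3.316625 = 1.5076

1.5076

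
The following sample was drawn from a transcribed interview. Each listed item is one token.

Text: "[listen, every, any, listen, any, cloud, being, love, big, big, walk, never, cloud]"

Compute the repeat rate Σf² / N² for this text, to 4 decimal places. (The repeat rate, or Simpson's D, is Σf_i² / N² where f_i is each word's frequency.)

Frequencies: listen:2, any:2, cloud:2, big:2, every:1, being:1, love:1, walk:1, never:1
Σf² = 21; N² = 169
Repeat rate = 21 / 169 = 0.1243

0.1243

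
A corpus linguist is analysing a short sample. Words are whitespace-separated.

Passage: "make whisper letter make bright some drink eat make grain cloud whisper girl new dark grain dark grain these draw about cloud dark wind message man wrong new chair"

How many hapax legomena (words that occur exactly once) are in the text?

14

Frequencies: make:3, grain:3, dark:3, whisper:2, cloud:2, new:2, letter:1, bright:1, some:1, drink:1, eat:1, girl:1, these:1, draw:1, about:1, wind:1, message:1, man:1, wrong:1, chair:1
Hapax (freq=1): about, bright, chair, draw, drink, eat, girl, letter, man, message, some, these, wind, wrong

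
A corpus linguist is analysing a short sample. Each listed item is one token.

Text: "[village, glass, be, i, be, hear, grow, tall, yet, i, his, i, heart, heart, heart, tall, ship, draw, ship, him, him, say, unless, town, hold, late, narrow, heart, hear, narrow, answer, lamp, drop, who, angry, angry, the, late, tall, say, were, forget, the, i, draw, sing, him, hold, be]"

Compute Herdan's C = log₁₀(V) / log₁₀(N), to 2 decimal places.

N = 49, V = 28.
log₁₀(V) = 1.447158, log₁₀(N) = 1.690196
C = 1.447158 / 1.690196 = 0.86

0.86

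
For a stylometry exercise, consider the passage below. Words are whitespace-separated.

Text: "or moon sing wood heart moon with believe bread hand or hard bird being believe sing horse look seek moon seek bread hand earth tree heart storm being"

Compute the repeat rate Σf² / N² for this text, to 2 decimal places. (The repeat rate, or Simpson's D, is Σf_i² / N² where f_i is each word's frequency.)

0.06

Frequencies: moon:3, or:2, sing:2, heart:2, believe:2, bread:2, hand:2, being:2, seek:2, wood:1, with:1, hard:1, bird:1, horse:1, look:1, earth:1, tree:1, storm:1
Σf² = 50; N² = 784
Repeat rate = 50 / 784 = 0.06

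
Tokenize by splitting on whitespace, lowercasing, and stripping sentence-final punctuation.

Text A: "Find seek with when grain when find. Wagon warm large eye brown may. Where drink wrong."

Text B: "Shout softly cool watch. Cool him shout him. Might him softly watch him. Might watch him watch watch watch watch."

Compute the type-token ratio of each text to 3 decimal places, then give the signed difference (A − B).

TTR(A) = 14/16 = 0.875
TTR(B) = 6/20 = 0.300
Difference = 0.875 − 0.300 = 0.575

0.575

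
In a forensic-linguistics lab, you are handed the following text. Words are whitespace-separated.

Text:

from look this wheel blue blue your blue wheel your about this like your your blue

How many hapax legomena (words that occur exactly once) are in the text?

4

Frequencies: blue:4, your:4, this:2, wheel:2, from:1, look:1, about:1, like:1
Hapax (freq=1): about, from, like, look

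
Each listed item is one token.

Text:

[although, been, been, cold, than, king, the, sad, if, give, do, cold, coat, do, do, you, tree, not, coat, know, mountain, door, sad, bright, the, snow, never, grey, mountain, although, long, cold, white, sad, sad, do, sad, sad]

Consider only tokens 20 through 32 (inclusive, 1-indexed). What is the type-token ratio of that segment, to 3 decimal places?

0.923

Segment tokens 20–32: know, mountain, door, sad, bright, the, snow, never, grey, mountain, although, long, cold
Segment N = 13, segment V = 12.
TTR = 12 / 13 = 0.923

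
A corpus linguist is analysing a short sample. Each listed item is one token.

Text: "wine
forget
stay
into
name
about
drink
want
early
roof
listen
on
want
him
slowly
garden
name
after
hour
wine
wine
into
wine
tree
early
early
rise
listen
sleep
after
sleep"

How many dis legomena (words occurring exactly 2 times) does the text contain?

Frequencies: wine:4, early:3, into:2, name:2, want:2, listen:2, after:2, sleep:2, forget:1, stay:1, about:1, drink:1, roof:1, on:1, him:1, slowly:1, garden:1, hour:1, tree:1, rise:1
Words with frequency 2: after, into, listen, name, sleep, want

6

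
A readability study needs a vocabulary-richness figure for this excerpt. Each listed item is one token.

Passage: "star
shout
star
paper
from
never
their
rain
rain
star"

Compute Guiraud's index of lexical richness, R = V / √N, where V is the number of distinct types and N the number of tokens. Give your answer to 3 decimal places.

N = 10, V = 7.
√N = 3.162278
R = 7 / 3.162278 = 2.214

2.214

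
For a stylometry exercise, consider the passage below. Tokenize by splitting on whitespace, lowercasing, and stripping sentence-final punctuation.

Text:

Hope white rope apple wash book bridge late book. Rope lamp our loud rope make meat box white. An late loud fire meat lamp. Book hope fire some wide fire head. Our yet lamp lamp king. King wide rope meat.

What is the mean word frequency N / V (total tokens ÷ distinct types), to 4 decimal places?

1.9048

N = 40 tokens, V = 21 types.
Mean frequency = N / V = 40 / 21 = 1.9048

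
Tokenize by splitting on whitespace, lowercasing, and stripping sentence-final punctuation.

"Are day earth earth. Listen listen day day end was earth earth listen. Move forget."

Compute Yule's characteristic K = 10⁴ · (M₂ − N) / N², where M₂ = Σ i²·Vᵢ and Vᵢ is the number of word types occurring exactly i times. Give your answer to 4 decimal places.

1066.6667

Frequencies: earth:4, day:3, listen:3, are:1, end:1, was:1, move:1, forget:1
N = 15. Frequency spectrum: V_1=5, V_3=2, V_4=1
M₂ = 1²·5 + 3²·2 + 4²·1 = 39
K = 10000 × (39 − 15) / 15² = 1066.6667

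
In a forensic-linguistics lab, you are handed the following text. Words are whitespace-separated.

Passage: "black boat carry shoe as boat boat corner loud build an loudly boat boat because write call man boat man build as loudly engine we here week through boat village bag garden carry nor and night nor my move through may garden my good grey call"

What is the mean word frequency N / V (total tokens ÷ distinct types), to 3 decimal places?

N = 46 tokens, V = 30 types.
Mean frequency = N / V = 46 / 30 = 1.533

1.533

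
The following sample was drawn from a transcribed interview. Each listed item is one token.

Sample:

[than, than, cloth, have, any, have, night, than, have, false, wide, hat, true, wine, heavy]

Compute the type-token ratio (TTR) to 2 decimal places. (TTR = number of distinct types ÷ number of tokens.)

0.73

N = 15 tokens, V = 11 types.
TTR = V / N = 11 / 15 = 0.73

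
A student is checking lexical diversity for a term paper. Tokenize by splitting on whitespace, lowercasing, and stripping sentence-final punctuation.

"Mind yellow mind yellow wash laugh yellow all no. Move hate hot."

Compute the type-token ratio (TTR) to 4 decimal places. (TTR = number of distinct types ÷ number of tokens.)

0.7500

N = 12 tokens, V = 9 types.
TTR = V / N = 9 / 12 = 0.7500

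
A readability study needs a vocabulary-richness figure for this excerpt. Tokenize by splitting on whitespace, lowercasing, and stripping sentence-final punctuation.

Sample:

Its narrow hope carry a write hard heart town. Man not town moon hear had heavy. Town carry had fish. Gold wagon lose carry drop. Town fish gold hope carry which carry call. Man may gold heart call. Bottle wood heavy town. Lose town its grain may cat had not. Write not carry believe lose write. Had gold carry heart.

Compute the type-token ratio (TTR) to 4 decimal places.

0.4667

N = 60 tokens, V = 28 types.
TTR = V / N = 28 / 60 = 0.4667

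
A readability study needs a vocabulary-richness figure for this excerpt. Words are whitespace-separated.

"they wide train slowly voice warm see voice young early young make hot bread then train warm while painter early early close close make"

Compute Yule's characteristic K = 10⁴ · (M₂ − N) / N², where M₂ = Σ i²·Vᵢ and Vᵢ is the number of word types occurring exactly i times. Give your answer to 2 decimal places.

Frequencies: early:3, train:2, voice:2, warm:2, young:2, make:2, close:2, they:1, wide:1, slowly:1, see:1, hot:1, bread:1, then:1, while:1, painter:1
N = 24. Frequency spectrum: V_1=9, V_2=6, V_3=1
M₂ = 1²·9 + 2²·6 + 3²·1 = 42
K = 10000 × (42 − 24) / 24² = 312.50

312.50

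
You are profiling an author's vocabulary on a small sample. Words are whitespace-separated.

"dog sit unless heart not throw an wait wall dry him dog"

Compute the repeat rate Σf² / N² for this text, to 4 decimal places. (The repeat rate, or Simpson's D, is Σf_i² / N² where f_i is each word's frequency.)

Frequencies: dog:2, sit:1, unless:1, heart:1, not:1, throw:1, an:1, wait:1, wall:1, dry:1, him:1
Σf² = 14; N² = 144
Repeat rate = 14 / 144 = 0.0972

0.0972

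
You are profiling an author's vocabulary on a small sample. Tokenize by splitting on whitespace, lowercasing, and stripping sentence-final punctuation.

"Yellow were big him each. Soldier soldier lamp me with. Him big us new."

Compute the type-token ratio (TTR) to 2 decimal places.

0.79

N = 14 tokens, V = 11 types.
TTR = V / N = 11 / 14 = 0.79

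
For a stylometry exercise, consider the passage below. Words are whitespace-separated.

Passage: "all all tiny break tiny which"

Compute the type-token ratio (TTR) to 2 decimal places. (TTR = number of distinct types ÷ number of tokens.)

N = 6 tokens, V = 4 types.
TTR = V / N = 4 / 6 = 0.67

0.67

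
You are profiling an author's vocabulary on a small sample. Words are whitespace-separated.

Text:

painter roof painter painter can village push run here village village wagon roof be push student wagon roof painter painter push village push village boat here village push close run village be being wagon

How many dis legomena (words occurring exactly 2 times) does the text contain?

3

Frequencies: village:7, painter:5, push:5, roof:3, wagon:3, run:2, here:2, be:2, can:1, student:1, boat:1, close:1, being:1
Words with frequency 2: be, here, run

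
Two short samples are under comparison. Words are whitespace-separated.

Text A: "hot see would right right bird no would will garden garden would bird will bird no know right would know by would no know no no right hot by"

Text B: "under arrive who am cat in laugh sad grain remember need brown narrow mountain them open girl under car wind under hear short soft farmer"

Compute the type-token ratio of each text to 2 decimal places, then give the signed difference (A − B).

-0.58

TTR(A) = 10/29 = 0.34
TTR(B) = 23/25 = 0.92
Difference = 0.34 − 0.92 = -0.58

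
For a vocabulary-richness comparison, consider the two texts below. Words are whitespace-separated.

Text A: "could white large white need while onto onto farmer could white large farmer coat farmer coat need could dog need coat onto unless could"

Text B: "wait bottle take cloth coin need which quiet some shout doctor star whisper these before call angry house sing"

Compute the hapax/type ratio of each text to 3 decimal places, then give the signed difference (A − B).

A: hapax=3, V=10, ratio=0.300
B: hapax=19, V=19, ratio=1.000
Difference = 0.300 − 1.000 = -0.700

-0.700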